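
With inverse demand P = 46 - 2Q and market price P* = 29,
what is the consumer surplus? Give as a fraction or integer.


Maximum willingness to pay (at Q=0): P_max = 46
Quantity demanded at P* = 29:
Q* = (46 - 29)/2 = 17/2
CS = (1/2) * Q* * (P_max - P*)
CS = (1/2) * 17/2 * (46 - 29)
CS = (1/2) * 17/2 * 17 = 289/4

289/4


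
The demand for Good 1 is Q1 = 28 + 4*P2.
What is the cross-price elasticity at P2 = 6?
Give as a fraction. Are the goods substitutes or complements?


dQ1/dP2 = 4
At P2 = 6: Q1 = 28 + 4*6 = 52
Exy = (dQ1/dP2)(P2/Q1) = 4 * 6 / 52 = 6/13
Since Exy > 0, the goods are substitutes.

6/13 (substitutes)


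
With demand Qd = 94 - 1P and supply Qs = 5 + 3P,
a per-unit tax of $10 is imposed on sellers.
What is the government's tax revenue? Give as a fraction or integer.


With tax on sellers, new supply: Qs' = 5 + 3(P - 10)
= 3P - 25
New equilibrium quantity:
Q_new = 257/4
Tax revenue = tax * Q_new = 10 * 257/4 = 1285/2

1285/2


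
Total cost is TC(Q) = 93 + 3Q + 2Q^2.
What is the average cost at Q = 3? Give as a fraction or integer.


TC(3) = 93 + 3*3 + 2*3^2
TC(3) = 93 + 9 + 18 = 120
AC = TC/Q = 120/3 = 40

40


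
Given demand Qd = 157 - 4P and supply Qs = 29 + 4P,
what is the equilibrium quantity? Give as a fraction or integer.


First find equilibrium price:
157 - 4P = 29 + 4P
P* = 128/8 = 16
Then substitute into demand:
Q* = 157 - 4 * 16 = 93

93


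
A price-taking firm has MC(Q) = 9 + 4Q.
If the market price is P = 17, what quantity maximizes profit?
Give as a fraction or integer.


In perfect competition, profit is maximized where P = MC.
17 = 9 + 4Q
8 = 4Q
Q* = 8/4 = 2

2


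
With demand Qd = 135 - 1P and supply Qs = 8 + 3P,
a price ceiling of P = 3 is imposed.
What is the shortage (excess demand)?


At P = 3:
Qd = 135 - 1*3 = 132
Qs = 8 + 3*3 = 17
Shortage = Qd - Qs = 132 - 17 = 115

115


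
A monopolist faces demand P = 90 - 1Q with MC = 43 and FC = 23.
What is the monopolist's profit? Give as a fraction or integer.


MR = MC: 90 - 2Q = 43
Q* = 47/2
P* = 90 - 1*47/2 = 133/2
Profit = (P* - MC)*Q* - FC
= (133/2 - 43)*47/2 - 23
= 47/2*47/2 - 23
= 2209/4 - 23 = 2117/4

2117/4


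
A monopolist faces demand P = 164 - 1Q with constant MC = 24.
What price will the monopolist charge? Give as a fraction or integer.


MR = 164 - 2Q
Set MR = MC: 164 - 2Q = 24
Q* = 70
Substitute into demand:
P* = 164 - 1*70 = 94

94


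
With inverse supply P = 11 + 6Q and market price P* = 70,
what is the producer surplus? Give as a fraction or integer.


Minimum supply price (at Q=0): P_min = 11
Quantity supplied at P* = 70:
Q* = (70 - 11)/6 = 59/6
PS = (1/2) * Q* * (P* - P_min)
PS = (1/2) * 59/6 * (70 - 11)
PS = (1/2) * 59/6 * 59 = 3481/12

3481/12


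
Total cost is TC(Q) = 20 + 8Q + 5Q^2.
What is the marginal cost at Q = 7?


MC = dTC/dQ = 8 + 2*5*Q
At Q = 7:
MC = 8 + 10*7
MC = 8 + 70 = 78

78


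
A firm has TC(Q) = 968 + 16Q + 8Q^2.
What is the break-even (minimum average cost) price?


AC(Q) = 968/Q + 16 + 8Q
To minimize: dAC/dQ = -968/Q^2 + 8 = 0
Q^2 = 968/8 = 121
Q* = 11
Min AC = 968/11 + 16 + 8*11
Min AC = 88 + 16 + 88 = 192

192


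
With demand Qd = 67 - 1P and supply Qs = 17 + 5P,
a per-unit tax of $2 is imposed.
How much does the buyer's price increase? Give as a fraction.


With a per-unit tax, the buyer's price increase depends on relative slopes.
Supply slope: d = 5, Demand slope: b = 1
Buyer's price increase = d * tax / (b + d)
= 5 * 2 / (1 + 5)
= 10 / 6 = 5/3

5/3


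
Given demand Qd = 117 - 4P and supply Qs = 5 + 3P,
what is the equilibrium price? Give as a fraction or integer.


At equilibrium, Qd = Qs.
117 - 4P = 5 + 3P
117 - 5 = 4P + 3P
112 = 7P
P* = 112/7 = 16

16


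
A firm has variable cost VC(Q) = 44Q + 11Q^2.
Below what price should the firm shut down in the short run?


AVC(Q) = VC(Q)/Q = 44 + 11Q
AVC is increasing in Q, so minimum AVC is at Q -> 0+.
Min AVC = 44
The firm should shut down if P < 44.

44


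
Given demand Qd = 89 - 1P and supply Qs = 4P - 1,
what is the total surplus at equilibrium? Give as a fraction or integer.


Find equilibrium: 89 - 1P = 4P - 1
89 + 1 = 5P
P* = 90/5 = 18
Q* = 4*18 - 1 = 71
Inverse demand: P = 89 - Q/1, so P_max = 89
Inverse supply: P = 1/4 + Q/4, so P_min = 1/4
CS = (1/2) * 71 * (89 - 18) = 5041/2
PS = (1/2) * 71 * (18 - 1/4) = 5041/8
TS = CS + PS = 5041/2 + 5041/8 = 25205/8

25205/8


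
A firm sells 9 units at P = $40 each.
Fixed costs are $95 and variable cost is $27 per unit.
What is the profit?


Total Revenue = P * Q = 40 * 9 = $360
Total Cost = FC + VC*Q = 95 + 27*9 = $338
Profit = TR - TC = 360 - 338 = $22

$22


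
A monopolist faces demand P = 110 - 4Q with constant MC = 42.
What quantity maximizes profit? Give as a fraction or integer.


TR = P*Q = (110 - 4Q)Q = 110Q - 4Q^2
MR = dTR/dQ = 110 - 8Q
Set MR = MC:
110 - 8Q = 42
68 = 8Q
Q* = 68/8 = 17/2

17/2


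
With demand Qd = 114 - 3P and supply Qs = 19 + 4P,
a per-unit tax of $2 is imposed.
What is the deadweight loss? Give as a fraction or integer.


Pre-tax equilibrium quantity: Q* = 513/7
Post-tax equilibrium quantity: Q_tax = 489/7
Reduction in quantity: Q* - Q_tax = 24/7
DWL = (1/2) * tax * (Q* - Q_tax)
DWL = (1/2) * 2 * 24/7 = 24/7

24/7


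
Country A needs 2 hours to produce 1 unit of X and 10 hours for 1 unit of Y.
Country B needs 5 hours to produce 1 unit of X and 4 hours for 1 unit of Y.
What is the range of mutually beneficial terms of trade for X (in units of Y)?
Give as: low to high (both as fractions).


Opportunity cost of X for Country A = hours_X / hours_Y = 2/10 = 1/5 units of Y
Opportunity cost of X for Country B = hours_X / hours_Y = 5/4 = 5/4 units of Y
Terms of trade must be between the two opportunity costs.
Range: 1/5 to 5/4

1/5 to 5/4


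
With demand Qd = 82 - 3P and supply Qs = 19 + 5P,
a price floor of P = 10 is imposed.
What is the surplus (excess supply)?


At P = 10:
Qd = 82 - 3*10 = 52
Qs = 19 + 5*10 = 69
Surplus = Qs - Qd = 69 - 52 = 17

17


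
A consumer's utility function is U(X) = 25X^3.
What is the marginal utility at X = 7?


MU = dU/dX = 25*3*X^(3-1)
MU = 75*X^2
At X = 7:
MU = 75 * 7^2
MU = 75 * 49 = 3675

3675


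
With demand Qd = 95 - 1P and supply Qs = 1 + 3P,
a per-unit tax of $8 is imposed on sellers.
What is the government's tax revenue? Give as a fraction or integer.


With tax on sellers, new supply: Qs' = 1 + 3(P - 8)
= 3P - 23
New equilibrium quantity:
Q_new = 131/2
Tax revenue = tax * Q_new = 8 * 131/2 = 524

524


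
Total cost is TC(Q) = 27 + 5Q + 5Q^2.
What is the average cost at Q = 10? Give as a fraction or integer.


TC(10) = 27 + 5*10 + 5*10^2
TC(10) = 27 + 50 + 500 = 577
AC = TC/Q = 577/10 = 577/10

577/10


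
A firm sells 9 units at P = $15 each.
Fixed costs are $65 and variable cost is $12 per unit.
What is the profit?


Total Revenue = P * Q = 15 * 9 = $135
Total Cost = FC + VC*Q = 65 + 12*9 = $173
Profit = TR - TC = 135 - 173 = $-38

$-38


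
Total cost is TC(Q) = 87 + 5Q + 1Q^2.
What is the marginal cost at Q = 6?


MC = dTC/dQ = 5 + 2*1*Q
At Q = 6:
MC = 5 + 2*6
MC = 5 + 12 = 17

17


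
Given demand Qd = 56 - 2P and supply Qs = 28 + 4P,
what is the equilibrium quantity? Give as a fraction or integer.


First find equilibrium price:
56 - 2P = 28 + 4P
P* = 28/6 = 14/3
Then substitute into demand:
Q* = 56 - 2 * 14/3 = 140/3

140/3


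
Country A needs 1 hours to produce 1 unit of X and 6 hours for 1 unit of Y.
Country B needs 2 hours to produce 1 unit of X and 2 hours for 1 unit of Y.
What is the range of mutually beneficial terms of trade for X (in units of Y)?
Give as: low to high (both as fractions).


Opportunity cost of X for Country A = hours_X / hours_Y = 1/6 = 1/6 units of Y
Opportunity cost of X for Country B = hours_X / hours_Y = 2/2 = 1 units of Y
Terms of trade must be between the two opportunity costs.
Range: 1/6 to 1

1/6 to 1


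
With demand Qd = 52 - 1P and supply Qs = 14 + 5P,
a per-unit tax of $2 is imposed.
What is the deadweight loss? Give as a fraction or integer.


Pre-tax equilibrium quantity: Q* = 137/3
Post-tax equilibrium quantity: Q_tax = 44
Reduction in quantity: Q* - Q_tax = 5/3
DWL = (1/2) * tax * (Q* - Q_tax)
DWL = (1/2) * 2 * 5/3 = 5/3

5/3


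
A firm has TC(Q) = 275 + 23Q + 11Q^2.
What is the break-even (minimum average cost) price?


AC(Q) = 275/Q + 23 + 11Q
To minimize: dAC/dQ = -275/Q^2 + 11 = 0
Q^2 = 275/11 = 25
Q* = 5
Min AC = 275/5 + 23 + 11*5
Min AC = 55 + 23 + 55 = 133

133


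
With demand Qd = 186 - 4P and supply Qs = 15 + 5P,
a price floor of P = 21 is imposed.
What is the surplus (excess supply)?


At P = 21:
Qd = 186 - 4*21 = 102
Qs = 15 + 5*21 = 120
Surplus = Qs - Qd = 120 - 102 = 18

18


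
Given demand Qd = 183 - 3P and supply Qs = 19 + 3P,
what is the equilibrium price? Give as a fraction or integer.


At equilibrium, Qd = Qs.
183 - 3P = 19 + 3P
183 - 19 = 3P + 3P
164 = 6P
P* = 164/6 = 82/3

82/3


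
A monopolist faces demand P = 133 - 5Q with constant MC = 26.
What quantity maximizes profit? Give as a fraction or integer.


TR = P*Q = (133 - 5Q)Q = 133Q - 5Q^2
MR = dTR/dQ = 133 - 10Q
Set MR = MC:
133 - 10Q = 26
107 = 10Q
Q* = 107/10 = 107/10

107/10


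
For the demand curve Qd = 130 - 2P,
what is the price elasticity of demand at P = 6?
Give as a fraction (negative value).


dQ/dP = -2
At P = 6: Q = 130 - 2*6 = 118
E = (dQ/dP)(P/Q) = (-2)(6/118) = -6/59

-6/59


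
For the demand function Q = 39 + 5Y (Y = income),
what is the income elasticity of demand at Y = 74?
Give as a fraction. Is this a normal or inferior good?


dQ/dY = 5
At Y = 74: Q = 39 + 5*74 = 409
Ey = (dQ/dY)(Y/Q) = 5 * 74 / 409 = 370/409
Since Ey > 0, this is a normal good.

370/409 (normal good)


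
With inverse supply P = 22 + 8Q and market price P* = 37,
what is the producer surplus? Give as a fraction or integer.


Minimum supply price (at Q=0): P_min = 22
Quantity supplied at P* = 37:
Q* = (37 - 22)/8 = 15/8
PS = (1/2) * Q* * (P* - P_min)
PS = (1/2) * 15/8 * (37 - 22)
PS = (1/2) * 15/8 * 15 = 225/16

225/16


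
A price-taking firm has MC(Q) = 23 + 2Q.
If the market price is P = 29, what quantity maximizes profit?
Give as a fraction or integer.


In perfect competition, profit is maximized where P = MC.
29 = 23 + 2Q
6 = 2Q
Q* = 6/2 = 3

3


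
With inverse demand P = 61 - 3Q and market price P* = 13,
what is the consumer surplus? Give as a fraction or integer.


Maximum willingness to pay (at Q=0): P_max = 61
Quantity demanded at P* = 13:
Q* = (61 - 13)/3 = 16
CS = (1/2) * Q* * (P_max - P*)
CS = (1/2) * 16 * (61 - 13)
CS = (1/2) * 16 * 48 = 384

384


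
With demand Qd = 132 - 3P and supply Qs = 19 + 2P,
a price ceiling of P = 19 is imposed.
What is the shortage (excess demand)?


At P = 19:
Qd = 132 - 3*19 = 75
Qs = 19 + 2*19 = 57
Shortage = Qd - Qs = 75 - 57 = 18

18


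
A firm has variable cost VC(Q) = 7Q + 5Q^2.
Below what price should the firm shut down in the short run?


AVC(Q) = VC(Q)/Q = 7 + 5Q
AVC is increasing in Q, so minimum AVC is at Q -> 0+.
Min AVC = 7
The firm should shut down if P < 7.

7


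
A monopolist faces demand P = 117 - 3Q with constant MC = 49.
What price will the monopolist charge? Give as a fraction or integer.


MR = 117 - 6Q
Set MR = MC: 117 - 6Q = 49
Q* = 34/3
Substitute into demand:
P* = 117 - 3*34/3 = 83

83


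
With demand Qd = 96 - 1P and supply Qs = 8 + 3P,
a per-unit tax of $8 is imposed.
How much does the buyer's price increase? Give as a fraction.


With a per-unit tax, the buyer's price increase depends on relative slopes.
Supply slope: d = 3, Demand slope: b = 1
Buyer's price increase = d * tax / (b + d)
= 3 * 8 / (1 + 3)
= 24 / 4 = 6

6


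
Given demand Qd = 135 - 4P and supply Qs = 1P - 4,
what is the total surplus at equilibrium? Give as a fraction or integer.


Find equilibrium: 135 - 4P = 1P - 4
135 + 4 = 5P
P* = 139/5 = 139/5
Q* = 1*139/5 - 4 = 119/5
Inverse demand: P = 135/4 - Q/4, so P_max = 135/4
Inverse supply: P = 4 + Q/1, so P_min = 4
CS = (1/2) * 119/5 * (135/4 - 139/5) = 14161/200
PS = (1/2) * 119/5 * (139/5 - 4) = 14161/50
TS = CS + PS = 14161/200 + 14161/50 = 14161/40

14161/40


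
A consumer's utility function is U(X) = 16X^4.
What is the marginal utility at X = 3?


MU = dU/dX = 16*4*X^(4-1)
MU = 64*X^3
At X = 3:
MU = 64 * 3^3
MU = 64 * 27 = 1728

1728


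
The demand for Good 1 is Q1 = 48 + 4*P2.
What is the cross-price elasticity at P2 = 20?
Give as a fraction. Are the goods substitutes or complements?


dQ1/dP2 = 4
At P2 = 20: Q1 = 48 + 4*20 = 128
Exy = (dQ1/dP2)(P2/Q1) = 4 * 20 / 128 = 5/8
Since Exy > 0, the goods are substitutes.

5/8 (substitutes)


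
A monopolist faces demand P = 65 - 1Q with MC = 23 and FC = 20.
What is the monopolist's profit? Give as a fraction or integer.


MR = MC: 65 - 2Q = 23
Q* = 21
P* = 65 - 1*21 = 44
Profit = (P* - MC)*Q* - FC
= (44 - 23)*21 - 20
= 21*21 - 20
= 441 - 20 = 421

421


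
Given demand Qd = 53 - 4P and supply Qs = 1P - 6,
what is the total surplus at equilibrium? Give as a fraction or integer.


Find equilibrium: 53 - 4P = 1P - 6
53 + 6 = 5P
P* = 59/5 = 59/5
Q* = 1*59/5 - 6 = 29/5
Inverse demand: P = 53/4 - Q/4, so P_max = 53/4
Inverse supply: P = 6 + Q/1, so P_min = 6
CS = (1/2) * 29/5 * (53/4 - 59/5) = 841/200
PS = (1/2) * 29/5 * (59/5 - 6) = 841/50
TS = CS + PS = 841/200 + 841/50 = 841/40

841/40


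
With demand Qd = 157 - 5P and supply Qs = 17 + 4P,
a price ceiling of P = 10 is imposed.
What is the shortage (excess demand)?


At P = 10:
Qd = 157 - 5*10 = 107
Qs = 17 + 4*10 = 57
Shortage = Qd - Qs = 107 - 57 = 50

50


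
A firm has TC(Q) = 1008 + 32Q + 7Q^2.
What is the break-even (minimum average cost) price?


AC(Q) = 1008/Q + 32 + 7Q
To minimize: dAC/dQ = -1008/Q^2 + 7 = 0
Q^2 = 1008/7 = 144
Q* = 12
Min AC = 1008/12 + 32 + 7*12
Min AC = 84 + 32 + 84 = 200

200


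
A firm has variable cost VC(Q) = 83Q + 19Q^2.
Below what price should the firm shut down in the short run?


AVC(Q) = VC(Q)/Q = 83 + 19Q
AVC is increasing in Q, so minimum AVC is at Q -> 0+.
Min AVC = 83
The firm should shut down if P < 83.

83


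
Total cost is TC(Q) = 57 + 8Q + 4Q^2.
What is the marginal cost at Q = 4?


MC = dTC/dQ = 8 + 2*4*Q
At Q = 4:
MC = 8 + 8*4
MC = 8 + 32 = 40

40


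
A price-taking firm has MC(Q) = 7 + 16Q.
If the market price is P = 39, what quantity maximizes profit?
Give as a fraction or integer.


In perfect competition, profit is maximized where P = MC.
39 = 7 + 16Q
32 = 16Q
Q* = 32/16 = 2

2


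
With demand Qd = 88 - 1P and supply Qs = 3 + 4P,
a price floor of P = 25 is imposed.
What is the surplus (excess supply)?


At P = 25:
Qd = 88 - 1*25 = 63
Qs = 3 + 4*25 = 103
Surplus = Qs - Qd = 103 - 63 = 40

40


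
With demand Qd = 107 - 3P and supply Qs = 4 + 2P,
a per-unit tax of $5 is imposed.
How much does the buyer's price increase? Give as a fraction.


With a per-unit tax, the buyer's price increase depends on relative slopes.
Supply slope: d = 2, Demand slope: b = 3
Buyer's price increase = d * tax / (b + d)
= 2 * 5 / (3 + 2)
= 10 / 5 = 2

2


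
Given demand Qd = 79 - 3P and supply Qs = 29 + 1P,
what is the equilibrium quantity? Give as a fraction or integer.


First find equilibrium price:
79 - 3P = 29 + 1P
P* = 50/4 = 25/2
Then substitute into demand:
Q* = 79 - 3 * 25/2 = 83/2

83/2


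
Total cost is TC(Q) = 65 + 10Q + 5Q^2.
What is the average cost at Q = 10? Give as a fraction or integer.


TC(10) = 65 + 10*10 + 5*10^2
TC(10) = 65 + 100 + 500 = 665
AC = TC/Q = 665/10 = 133/2

133/2


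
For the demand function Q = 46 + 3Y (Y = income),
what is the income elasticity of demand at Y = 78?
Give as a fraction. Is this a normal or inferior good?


dQ/dY = 3
At Y = 78: Q = 46 + 3*78 = 280
Ey = (dQ/dY)(Y/Q) = 3 * 78 / 280 = 117/140
Since Ey > 0, this is a normal good.

117/140 (normal good)


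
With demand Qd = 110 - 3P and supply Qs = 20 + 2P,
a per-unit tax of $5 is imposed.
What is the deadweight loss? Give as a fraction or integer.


Pre-tax equilibrium quantity: Q* = 56
Post-tax equilibrium quantity: Q_tax = 50
Reduction in quantity: Q* - Q_tax = 6
DWL = (1/2) * tax * (Q* - Q_tax)
DWL = (1/2) * 5 * 6 = 15

15


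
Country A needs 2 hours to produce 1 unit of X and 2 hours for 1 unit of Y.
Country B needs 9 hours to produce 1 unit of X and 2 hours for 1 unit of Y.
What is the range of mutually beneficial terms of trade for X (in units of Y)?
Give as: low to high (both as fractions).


Opportunity cost of X for Country A = hours_X / hours_Y = 2/2 = 1 units of Y
Opportunity cost of X for Country B = hours_X / hours_Y = 9/2 = 9/2 units of Y
Terms of trade must be between the two opportunity costs.
Range: 1 to 9/2

1 to 9/2


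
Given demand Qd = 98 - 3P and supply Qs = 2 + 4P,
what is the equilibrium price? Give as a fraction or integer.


At equilibrium, Qd = Qs.
98 - 3P = 2 + 4P
98 - 2 = 3P + 4P
96 = 7P
P* = 96/7 = 96/7

96/7


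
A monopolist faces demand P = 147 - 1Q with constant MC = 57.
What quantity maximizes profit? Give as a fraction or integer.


TR = P*Q = (147 - 1Q)Q = 147Q - 1Q^2
MR = dTR/dQ = 147 - 2Q
Set MR = MC:
147 - 2Q = 57
90 = 2Q
Q* = 90/2 = 45

45


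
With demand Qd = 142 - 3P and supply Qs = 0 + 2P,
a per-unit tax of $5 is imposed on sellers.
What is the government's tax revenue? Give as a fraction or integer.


With tax on sellers, new supply: Qs' = 0 + 2(P - 5)
= 2P - 10
New equilibrium quantity:
Q_new = 254/5
Tax revenue = tax * Q_new = 5 * 254/5 = 254

254


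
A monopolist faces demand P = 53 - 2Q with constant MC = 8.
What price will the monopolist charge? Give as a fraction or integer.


MR = 53 - 4Q
Set MR = MC: 53 - 4Q = 8
Q* = 45/4
Substitute into demand:
P* = 53 - 2*45/4 = 61/2

61/2


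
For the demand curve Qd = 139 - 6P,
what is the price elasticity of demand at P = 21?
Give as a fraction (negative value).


dQ/dP = -6
At P = 21: Q = 139 - 6*21 = 13
E = (dQ/dP)(P/Q) = (-6)(21/13) = -126/13

-126/13


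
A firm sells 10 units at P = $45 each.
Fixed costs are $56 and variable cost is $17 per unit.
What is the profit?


Total Revenue = P * Q = 45 * 10 = $450
Total Cost = FC + VC*Q = 56 + 17*10 = $226
Profit = TR - TC = 450 - 226 = $224

$224


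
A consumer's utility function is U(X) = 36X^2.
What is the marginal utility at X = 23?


MU = dU/dX = 36*2*X^(2-1)
MU = 72*X^1
At X = 23:
MU = 72 * 23^1
MU = 72 * 23 = 1656

1656


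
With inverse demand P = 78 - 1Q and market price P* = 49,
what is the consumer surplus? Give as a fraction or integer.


Maximum willingness to pay (at Q=0): P_max = 78
Quantity demanded at P* = 49:
Q* = (78 - 49)/1 = 29
CS = (1/2) * Q* * (P_max - P*)
CS = (1/2) * 29 * (78 - 49)
CS = (1/2) * 29 * 29 = 841/2

841/2


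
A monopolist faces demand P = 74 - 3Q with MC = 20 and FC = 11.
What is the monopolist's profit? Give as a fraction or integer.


MR = MC: 74 - 6Q = 20
Q* = 9
P* = 74 - 3*9 = 47
Profit = (P* - MC)*Q* - FC
= (47 - 20)*9 - 11
= 27*9 - 11
= 243 - 11 = 232

232


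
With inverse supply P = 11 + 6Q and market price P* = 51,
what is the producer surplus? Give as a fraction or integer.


Minimum supply price (at Q=0): P_min = 11
Quantity supplied at P* = 51:
Q* = (51 - 11)/6 = 20/3
PS = (1/2) * Q* * (P* - P_min)
PS = (1/2) * 20/3 * (51 - 11)
PS = (1/2) * 20/3 * 40 = 400/3

400/3


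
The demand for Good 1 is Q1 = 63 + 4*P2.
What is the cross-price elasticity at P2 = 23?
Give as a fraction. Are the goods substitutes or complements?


dQ1/dP2 = 4
At P2 = 23: Q1 = 63 + 4*23 = 155
Exy = (dQ1/dP2)(P2/Q1) = 4 * 23 / 155 = 92/155
Since Exy > 0, the goods are substitutes.

92/155 (substitutes)


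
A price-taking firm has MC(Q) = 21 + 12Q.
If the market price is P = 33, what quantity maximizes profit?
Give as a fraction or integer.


In perfect competition, profit is maximized where P = MC.
33 = 21 + 12Q
12 = 12Q
Q* = 12/12 = 1

1


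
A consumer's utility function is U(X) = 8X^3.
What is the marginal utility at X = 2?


MU = dU/dX = 8*3*X^(3-1)
MU = 24*X^2
At X = 2:
MU = 24 * 2^2
MU = 24 * 4 = 96

96


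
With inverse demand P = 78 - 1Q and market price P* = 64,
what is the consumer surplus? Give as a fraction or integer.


Maximum willingness to pay (at Q=0): P_max = 78
Quantity demanded at P* = 64:
Q* = (78 - 64)/1 = 14
CS = (1/2) * Q* * (P_max - P*)
CS = (1/2) * 14 * (78 - 64)
CS = (1/2) * 14 * 14 = 98

98


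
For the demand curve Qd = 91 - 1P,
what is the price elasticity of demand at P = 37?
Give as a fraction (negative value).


dQ/dP = -1
At P = 37: Q = 91 - 1*37 = 54
E = (dQ/dP)(P/Q) = (-1)(37/54) = -37/54

-37/54


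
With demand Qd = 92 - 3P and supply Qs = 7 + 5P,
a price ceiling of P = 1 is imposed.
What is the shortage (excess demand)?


At P = 1:
Qd = 92 - 3*1 = 89
Qs = 7 + 5*1 = 12
Shortage = Qd - Qs = 89 - 12 = 77

77


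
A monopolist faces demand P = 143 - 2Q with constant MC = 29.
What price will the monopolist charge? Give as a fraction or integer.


MR = 143 - 4Q
Set MR = MC: 143 - 4Q = 29
Q* = 57/2
Substitute into demand:
P* = 143 - 2*57/2 = 86

86


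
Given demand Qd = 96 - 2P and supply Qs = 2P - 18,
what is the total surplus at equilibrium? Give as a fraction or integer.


Find equilibrium: 96 - 2P = 2P - 18
96 + 18 = 4P
P* = 114/4 = 57/2
Q* = 2*57/2 - 18 = 39
Inverse demand: P = 48 - Q/2, so P_max = 48
Inverse supply: P = 9 + Q/2, so P_min = 9
CS = (1/2) * 39 * (48 - 57/2) = 1521/4
PS = (1/2) * 39 * (57/2 - 9) = 1521/4
TS = CS + PS = 1521/4 + 1521/4 = 1521/2

1521/2


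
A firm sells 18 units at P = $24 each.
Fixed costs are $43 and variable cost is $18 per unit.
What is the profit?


Total Revenue = P * Q = 24 * 18 = $432
Total Cost = FC + VC*Q = 43 + 18*18 = $367
Profit = TR - TC = 432 - 367 = $65

$65


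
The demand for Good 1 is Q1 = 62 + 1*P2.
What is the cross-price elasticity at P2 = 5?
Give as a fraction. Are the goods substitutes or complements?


dQ1/dP2 = 1
At P2 = 5: Q1 = 62 + 1*5 = 67
Exy = (dQ1/dP2)(P2/Q1) = 1 * 5 / 67 = 5/67
Since Exy > 0, the goods are substitutes.

5/67 (substitutes)


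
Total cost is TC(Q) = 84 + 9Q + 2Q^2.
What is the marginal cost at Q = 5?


MC = dTC/dQ = 9 + 2*2*Q
At Q = 5:
MC = 9 + 4*5
MC = 9 + 20 = 29

29


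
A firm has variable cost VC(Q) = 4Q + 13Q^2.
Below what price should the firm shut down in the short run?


AVC(Q) = VC(Q)/Q = 4 + 13Q
AVC is increasing in Q, so minimum AVC is at Q -> 0+.
Min AVC = 4
The firm should shut down if P < 4.

4


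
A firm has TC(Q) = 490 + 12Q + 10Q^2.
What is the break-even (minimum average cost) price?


AC(Q) = 490/Q + 12 + 10Q
To minimize: dAC/dQ = -490/Q^2 + 10 = 0
Q^2 = 490/10 = 49
Q* = 7
Min AC = 490/7 + 12 + 10*7
Min AC = 70 + 12 + 70 = 152

152


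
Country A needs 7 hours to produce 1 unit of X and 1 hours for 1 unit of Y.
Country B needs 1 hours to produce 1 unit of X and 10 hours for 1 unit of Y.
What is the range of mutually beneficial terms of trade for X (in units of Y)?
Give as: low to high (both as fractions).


Opportunity cost of X for Country A = hours_X / hours_Y = 7/1 = 7 units of Y
Opportunity cost of X for Country B = hours_X / hours_Y = 1/10 = 1/10 units of Y
Terms of trade must be between the two opportunity costs.
Range: 1/10 to 7

1/10 to 7


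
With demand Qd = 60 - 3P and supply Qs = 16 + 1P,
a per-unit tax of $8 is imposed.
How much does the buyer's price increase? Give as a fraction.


With a per-unit tax, the buyer's price increase depends on relative slopes.
Supply slope: d = 1, Demand slope: b = 3
Buyer's price increase = d * tax / (b + d)
= 1 * 8 / (3 + 1)
= 8 / 4 = 2

2


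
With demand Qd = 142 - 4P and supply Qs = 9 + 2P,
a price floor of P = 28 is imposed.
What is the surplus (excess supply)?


At P = 28:
Qd = 142 - 4*28 = 30
Qs = 9 + 2*28 = 65
Surplus = Qs - Qd = 65 - 30 = 35

35


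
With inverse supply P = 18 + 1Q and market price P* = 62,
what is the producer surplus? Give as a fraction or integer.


Minimum supply price (at Q=0): P_min = 18
Quantity supplied at P* = 62:
Q* = (62 - 18)/1 = 44
PS = (1/2) * Q* * (P* - P_min)
PS = (1/2) * 44 * (62 - 18)
PS = (1/2) * 44 * 44 = 968

968


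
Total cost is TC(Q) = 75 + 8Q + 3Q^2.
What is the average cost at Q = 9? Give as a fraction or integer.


TC(9) = 75 + 8*9 + 3*9^2
TC(9) = 75 + 72 + 243 = 390
AC = TC/Q = 390/9 = 130/3

130/3


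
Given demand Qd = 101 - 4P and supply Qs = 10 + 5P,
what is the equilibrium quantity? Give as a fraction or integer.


First find equilibrium price:
101 - 4P = 10 + 5P
P* = 91/9 = 91/9
Then substitute into demand:
Q* = 101 - 4 * 91/9 = 545/9

545/9


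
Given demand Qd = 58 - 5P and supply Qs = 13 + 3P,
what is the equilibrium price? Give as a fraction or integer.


At equilibrium, Qd = Qs.
58 - 5P = 13 + 3P
58 - 13 = 5P + 3P
45 = 8P
P* = 45/8 = 45/8

45/8


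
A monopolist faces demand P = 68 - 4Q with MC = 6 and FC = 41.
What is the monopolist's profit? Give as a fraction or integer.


MR = MC: 68 - 8Q = 6
Q* = 31/4
P* = 68 - 4*31/4 = 37
Profit = (P* - MC)*Q* - FC
= (37 - 6)*31/4 - 41
= 31*31/4 - 41
= 961/4 - 41 = 797/4

797/4


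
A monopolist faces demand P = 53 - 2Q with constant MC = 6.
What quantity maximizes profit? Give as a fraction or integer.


TR = P*Q = (53 - 2Q)Q = 53Q - 2Q^2
MR = dTR/dQ = 53 - 4Q
Set MR = MC:
53 - 4Q = 6
47 = 4Q
Q* = 47/4 = 47/4

47/4


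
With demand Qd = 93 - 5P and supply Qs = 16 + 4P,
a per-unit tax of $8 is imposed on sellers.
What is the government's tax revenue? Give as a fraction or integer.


With tax on sellers, new supply: Qs' = 16 + 4(P - 8)
= 4P - 16
New equilibrium quantity:
Q_new = 292/9
Tax revenue = tax * Q_new = 8 * 292/9 = 2336/9

2336/9


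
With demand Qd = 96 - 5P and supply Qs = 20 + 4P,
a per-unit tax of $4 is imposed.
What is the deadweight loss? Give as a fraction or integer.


Pre-tax equilibrium quantity: Q* = 484/9
Post-tax equilibrium quantity: Q_tax = 404/9
Reduction in quantity: Q* - Q_tax = 80/9
DWL = (1/2) * tax * (Q* - Q_tax)
DWL = (1/2) * 4 * 80/9 = 160/9

160/9


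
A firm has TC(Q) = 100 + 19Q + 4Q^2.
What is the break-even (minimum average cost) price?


AC(Q) = 100/Q + 19 + 4Q
To minimize: dAC/dQ = -100/Q^2 + 4 = 0
Q^2 = 100/4 = 25
Q* = 5
Min AC = 100/5 + 19 + 4*5
Min AC = 20 + 19 + 20 = 59

59


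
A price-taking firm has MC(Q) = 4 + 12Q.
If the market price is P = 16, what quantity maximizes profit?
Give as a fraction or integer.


In perfect competition, profit is maximized where P = MC.
16 = 4 + 12Q
12 = 12Q
Q* = 12/12 = 1

1


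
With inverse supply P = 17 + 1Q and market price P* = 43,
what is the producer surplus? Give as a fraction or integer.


Minimum supply price (at Q=0): P_min = 17
Quantity supplied at P* = 43:
Q* = (43 - 17)/1 = 26
PS = (1/2) * Q* * (P* - P_min)
PS = (1/2) * 26 * (43 - 17)
PS = (1/2) * 26 * 26 = 338

338


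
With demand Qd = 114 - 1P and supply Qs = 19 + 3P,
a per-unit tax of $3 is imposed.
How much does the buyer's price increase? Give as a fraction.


With a per-unit tax, the buyer's price increase depends on relative slopes.
Supply slope: d = 3, Demand slope: b = 1
Buyer's price increase = d * tax / (b + d)
= 3 * 3 / (1 + 3)
= 9 / 4 = 9/4

9/4


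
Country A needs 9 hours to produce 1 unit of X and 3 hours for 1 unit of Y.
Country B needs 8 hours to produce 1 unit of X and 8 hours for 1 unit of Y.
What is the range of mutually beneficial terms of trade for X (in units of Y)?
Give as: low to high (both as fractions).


Opportunity cost of X for Country A = hours_X / hours_Y = 9/3 = 3 units of Y
Opportunity cost of X for Country B = hours_X / hours_Y = 8/8 = 1 units of Y
Terms of trade must be between the two opportunity costs.
Range: 1 to 3

1 to 3


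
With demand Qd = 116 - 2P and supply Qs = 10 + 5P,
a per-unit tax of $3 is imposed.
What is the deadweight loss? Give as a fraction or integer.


Pre-tax equilibrium quantity: Q* = 600/7
Post-tax equilibrium quantity: Q_tax = 570/7
Reduction in quantity: Q* - Q_tax = 30/7
DWL = (1/2) * tax * (Q* - Q_tax)
DWL = (1/2) * 3 * 30/7 = 45/7

45/7


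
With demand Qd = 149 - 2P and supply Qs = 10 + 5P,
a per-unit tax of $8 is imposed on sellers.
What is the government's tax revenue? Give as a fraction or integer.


With tax on sellers, new supply: Qs' = 10 + 5(P - 8)
= 5P - 30
New equilibrium quantity:
Q_new = 685/7
Tax revenue = tax * Q_new = 8 * 685/7 = 5480/7

5480/7


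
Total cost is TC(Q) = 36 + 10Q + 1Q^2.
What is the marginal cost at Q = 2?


MC = dTC/dQ = 10 + 2*1*Q
At Q = 2:
MC = 10 + 2*2
MC = 10 + 4 = 14

14


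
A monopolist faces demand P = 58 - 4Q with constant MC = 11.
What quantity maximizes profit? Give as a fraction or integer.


TR = P*Q = (58 - 4Q)Q = 58Q - 4Q^2
MR = dTR/dQ = 58 - 8Q
Set MR = MC:
58 - 8Q = 11
47 = 8Q
Q* = 47/8 = 47/8

47/8


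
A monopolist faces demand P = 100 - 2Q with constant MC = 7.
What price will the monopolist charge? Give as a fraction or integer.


MR = 100 - 4Q
Set MR = MC: 100 - 4Q = 7
Q* = 93/4
Substitute into demand:
P* = 100 - 2*93/4 = 107/2

107/2


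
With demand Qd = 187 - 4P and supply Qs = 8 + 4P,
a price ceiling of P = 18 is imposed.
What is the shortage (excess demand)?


At P = 18:
Qd = 187 - 4*18 = 115
Qs = 8 + 4*18 = 80
Shortage = Qd - Qs = 115 - 80 = 35

35


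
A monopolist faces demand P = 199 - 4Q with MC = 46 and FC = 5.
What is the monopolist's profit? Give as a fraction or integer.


MR = MC: 199 - 8Q = 46
Q* = 153/8
P* = 199 - 4*153/8 = 245/2
Profit = (P* - MC)*Q* - FC
= (245/2 - 46)*153/8 - 5
= 153/2*153/8 - 5
= 23409/16 - 5 = 23329/16

23329/16


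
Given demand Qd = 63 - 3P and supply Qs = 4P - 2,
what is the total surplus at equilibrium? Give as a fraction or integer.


Find equilibrium: 63 - 3P = 4P - 2
63 + 2 = 7P
P* = 65/7 = 65/7
Q* = 4*65/7 - 2 = 246/7
Inverse demand: P = 21 - Q/3, so P_max = 21
Inverse supply: P = 1/2 + Q/4, so P_min = 1/2
CS = (1/2) * 246/7 * (21 - 65/7) = 10086/49
PS = (1/2) * 246/7 * (65/7 - 1/2) = 15129/98
TS = CS + PS = 10086/49 + 15129/98 = 5043/14

5043/14


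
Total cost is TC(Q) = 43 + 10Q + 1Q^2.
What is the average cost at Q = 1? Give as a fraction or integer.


TC(1) = 43 + 10*1 + 1*1^2
TC(1) = 43 + 10 + 1 = 54
AC = TC/Q = 54/1 = 54

54


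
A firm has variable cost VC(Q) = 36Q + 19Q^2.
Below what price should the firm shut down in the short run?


AVC(Q) = VC(Q)/Q = 36 + 19Q
AVC is increasing in Q, so minimum AVC is at Q -> 0+.
Min AVC = 36
The firm should shut down if P < 36.

36


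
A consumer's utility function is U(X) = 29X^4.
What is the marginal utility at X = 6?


MU = dU/dX = 29*4*X^(4-1)
MU = 116*X^3
At X = 6:
MU = 116 * 6^3
MU = 116 * 216 = 25056

25056


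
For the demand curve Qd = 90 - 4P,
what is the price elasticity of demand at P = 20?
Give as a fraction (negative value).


dQ/dP = -4
At P = 20: Q = 90 - 4*20 = 10
E = (dQ/dP)(P/Q) = (-4)(20/10) = -8

-8


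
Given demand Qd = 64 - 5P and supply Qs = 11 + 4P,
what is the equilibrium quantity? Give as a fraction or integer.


First find equilibrium price:
64 - 5P = 11 + 4P
P* = 53/9 = 53/9
Then substitute into demand:
Q* = 64 - 5 * 53/9 = 311/9

311/9


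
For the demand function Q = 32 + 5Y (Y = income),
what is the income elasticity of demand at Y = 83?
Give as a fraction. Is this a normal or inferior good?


dQ/dY = 5
At Y = 83: Q = 32 + 5*83 = 447
Ey = (dQ/dY)(Y/Q) = 5 * 83 / 447 = 415/447
Since Ey > 0, this is a normal good.

415/447 (normal good)


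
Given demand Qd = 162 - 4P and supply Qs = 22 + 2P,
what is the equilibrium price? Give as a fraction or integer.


At equilibrium, Qd = Qs.
162 - 4P = 22 + 2P
162 - 22 = 4P + 2P
140 = 6P
P* = 140/6 = 70/3

70/3


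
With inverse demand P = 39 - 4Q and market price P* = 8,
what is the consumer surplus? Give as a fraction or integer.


Maximum willingness to pay (at Q=0): P_max = 39
Quantity demanded at P* = 8:
Q* = (39 - 8)/4 = 31/4
CS = (1/2) * Q* * (P_max - P*)
CS = (1/2) * 31/4 * (39 - 8)
CS = (1/2) * 31/4 * 31 = 961/8

961/8


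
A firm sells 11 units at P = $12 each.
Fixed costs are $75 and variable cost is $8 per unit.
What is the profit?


Total Revenue = P * Q = 12 * 11 = $132
Total Cost = FC + VC*Q = 75 + 8*11 = $163
Profit = TR - TC = 132 - 163 = $-31

$-31


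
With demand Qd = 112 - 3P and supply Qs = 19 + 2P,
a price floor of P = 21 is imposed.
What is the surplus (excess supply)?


At P = 21:
Qd = 112 - 3*21 = 49
Qs = 19 + 2*21 = 61
Surplus = Qs - Qd = 61 - 49 = 12

12


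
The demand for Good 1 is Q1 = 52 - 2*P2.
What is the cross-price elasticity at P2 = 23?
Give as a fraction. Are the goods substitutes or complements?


dQ1/dP2 = -2
At P2 = 23: Q1 = 52 - 2*23 = 6
Exy = (dQ1/dP2)(P2/Q1) = -2 * 23 / 6 = -23/3
Since Exy < 0, the goods are complements.

-23/3 (complements)


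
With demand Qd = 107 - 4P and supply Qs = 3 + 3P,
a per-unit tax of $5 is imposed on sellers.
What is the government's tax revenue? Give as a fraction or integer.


With tax on sellers, new supply: Qs' = 3 + 3(P - 5)
= 3P - 12
New equilibrium quantity:
Q_new = 39
Tax revenue = tax * Q_new = 5 * 39 = 195

195


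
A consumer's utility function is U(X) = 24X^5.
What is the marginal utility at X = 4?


MU = dU/dX = 24*5*X^(5-1)
MU = 120*X^4
At X = 4:
MU = 120 * 4^4
MU = 120 * 256 = 30720

30720


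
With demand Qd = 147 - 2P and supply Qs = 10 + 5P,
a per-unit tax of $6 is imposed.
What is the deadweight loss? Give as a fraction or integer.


Pre-tax equilibrium quantity: Q* = 755/7
Post-tax equilibrium quantity: Q_tax = 695/7
Reduction in quantity: Q* - Q_tax = 60/7
DWL = (1/2) * tax * (Q* - Q_tax)
DWL = (1/2) * 6 * 60/7 = 180/7

180/7


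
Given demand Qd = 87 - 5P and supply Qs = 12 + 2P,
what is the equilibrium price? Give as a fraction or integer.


At equilibrium, Qd = Qs.
87 - 5P = 12 + 2P
87 - 12 = 5P + 2P
75 = 7P
P* = 75/7 = 75/7

75/7


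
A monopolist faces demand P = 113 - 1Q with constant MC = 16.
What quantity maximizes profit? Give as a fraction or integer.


TR = P*Q = (113 - 1Q)Q = 113Q - 1Q^2
MR = dTR/dQ = 113 - 2Q
Set MR = MC:
113 - 2Q = 16
97 = 2Q
Q* = 97/2 = 97/2

97/2


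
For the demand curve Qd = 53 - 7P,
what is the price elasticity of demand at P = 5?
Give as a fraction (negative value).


dQ/dP = -7
At P = 5: Q = 53 - 7*5 = 18
E = (dQ/dP)(P/Q) = (-7)(5/18) = -35/18

-35/18


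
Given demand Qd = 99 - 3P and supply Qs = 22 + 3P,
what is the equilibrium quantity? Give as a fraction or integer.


First find equilibrium price:
99 - 3P = 22 + 3P
P* = 77/6 = 77/6
Then substitute into demand:
Q* = 99 - 3 * 77/6 = 121/2

121/2


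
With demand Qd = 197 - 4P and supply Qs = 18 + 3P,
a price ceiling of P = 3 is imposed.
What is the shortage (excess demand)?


At P = 3:
Qd = 197 - 4*3 = 185
Qs = 18 + 3*3 = 27
Shortage = Qd - Qs = 185 - 27 = 158

158


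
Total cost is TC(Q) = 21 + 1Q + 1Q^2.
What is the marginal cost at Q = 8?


MC = dTC/dQ = 1 + 2*1*Q
At Q = 8:
MC = 1 + 2*8
MC = 1 + 16 = 17

17


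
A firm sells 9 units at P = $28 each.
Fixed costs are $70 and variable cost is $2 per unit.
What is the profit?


Total Revenue = P * Q = 28 * 9 = $252
Total Cost = FC + VC*Q = 70 + 2*9 = $88
Profit = TR - TC = 252 - 88 = $164

$164


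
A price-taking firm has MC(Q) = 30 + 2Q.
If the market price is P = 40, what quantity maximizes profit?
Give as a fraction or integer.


In perfect competition, profit is maximized where P = MC.
40 = 30 + 2Q
10 = 2Q
Q* = 10/2 = 5

5


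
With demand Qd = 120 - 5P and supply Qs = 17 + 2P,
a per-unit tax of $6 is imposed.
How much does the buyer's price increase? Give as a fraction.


With a per-unit tax, the buyer's price increase depends on relative slopes.
Supply slope: d = 2, Demand slope: b = 5
Buyer's price increase = d * tax / (b + d)
= 2 * 6 / (5 + 2)
= 12 / 7 = 12/7

12/7


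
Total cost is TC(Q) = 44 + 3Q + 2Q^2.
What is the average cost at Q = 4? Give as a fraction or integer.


TC(4) = 44 + 3*4 + 2*4^2
TC(4) = 44 + 12 + 32 = 88
AC = TC/Q = 88/4 = 22

22


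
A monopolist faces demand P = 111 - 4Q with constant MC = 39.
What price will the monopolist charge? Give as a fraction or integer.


MR = 111 - 8Q
Set MR = MC: 111 - 8Q = 39
Q* = 9
Substitute into demand:
P* = 111 - 4*9 = 75

75


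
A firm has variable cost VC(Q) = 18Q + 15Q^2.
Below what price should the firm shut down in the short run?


AVC(Q) = VC(Q)/Q = 18 + 15Q
AVC is increasing in Q, so minimum AVC is at Q -> 0+.
Min AVC = 18
The firm should shut down if P < 18.

18


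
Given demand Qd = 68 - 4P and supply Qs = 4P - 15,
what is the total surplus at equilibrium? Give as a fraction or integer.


Find equilibrium: 68 - 4P = 4P - 15
68 + 15 = 8P
P* = 83/8 = 83/8
Q* = 4*83/8 - 15 = 53/2
Inverse demand: P = 17 - Q/4, so P_max = 17
Inverse supply: P = 15/4 + Q/4, so P_min = 15/4
CS = (1/2) * 53/2 * (17 - 83/8) = 2809/32
PS = (1/2) * 53/2 * (83/8 - 15/4) = 2809/32
TS = CS + PS = 2809/32 + 2809/32 = 2809/16

2809/16


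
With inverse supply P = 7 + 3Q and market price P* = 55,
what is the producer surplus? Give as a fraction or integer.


Minimum supply price (at Q=0): P_min = 7
Quantity supplied at P* = 55:
Q* = (55 - 7)/3 = 16
PS = (1/2) * Q* * (P* - P_min)
PS = (1/2) * 16 * (55 - 7)
PS = (1/2) * 16 * 48 = 384

384


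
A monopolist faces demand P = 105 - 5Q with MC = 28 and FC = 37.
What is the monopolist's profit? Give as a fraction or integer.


MR = MC: 105 - 10Q = 28
Q* = 77/10
P* = 105 - 5*77/10 = 133/2
Profit = (P* - MC)*Q* - FC
= (133/2 - 28)*77/10 - 37
= 77/2*77/10 - 37
= 5929/20 - 37 = 5189/20

5189/20


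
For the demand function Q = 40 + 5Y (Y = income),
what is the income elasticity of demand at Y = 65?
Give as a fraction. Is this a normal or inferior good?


dQ/dY = 5
At Y = 65: Q = 40 + 5*65 = 365
Ey = (dQ/dY)(Y/Q) = 5 * 65 / 365 = 65/73
Since Ey > 0, this is a normal good.

65/73 (normal good)


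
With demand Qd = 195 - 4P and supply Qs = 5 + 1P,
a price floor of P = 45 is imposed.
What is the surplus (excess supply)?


At P = 45:
Qd = 195 - 4*45 = 15
Qs = 5 + 1*45 = 50
Surplus = Qs - Qd = 50 - 15 = 35

35


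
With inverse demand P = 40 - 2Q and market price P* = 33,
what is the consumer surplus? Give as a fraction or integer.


Maximum willingness to pay (at Q=0): P_max = 40
Quantity demanded at P* = 33:
Q* = (40 - 33)/2 = 7/2
CS = (1/2) * Q* * (P_max - P*)
CS = (1/2) * 7/2 * (40 - 33)
CS = (1/2) * 7/2 * 7 = 49/4

49/4


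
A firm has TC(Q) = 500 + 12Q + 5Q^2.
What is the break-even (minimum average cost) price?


AC(Q) = 500/Q + 12 + 5Q
To minimize: dAC/dQ = -500/Q^2 + 5 = 0
Q^2 = 500/5 = 100
Q* = 10
Min AC = 500/10 + 12 + 5*10
Min AC = 50 + 12 + 50 = 112

112


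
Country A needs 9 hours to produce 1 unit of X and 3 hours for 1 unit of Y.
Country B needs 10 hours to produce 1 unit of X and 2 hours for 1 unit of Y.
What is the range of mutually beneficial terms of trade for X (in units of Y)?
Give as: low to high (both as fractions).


Opportunity cost of X for Country A = hours_X / hours_Y = 9/3 = 3 units of Y
Opportunity cost of X for Country B = hours_X / hours_Y = 10/2 = 5 units of Y
Terms of trade must be between the two opportunity costs.
Range: 3 to 5

3 to 5


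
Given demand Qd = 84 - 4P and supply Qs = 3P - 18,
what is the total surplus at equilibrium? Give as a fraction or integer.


Find equilibrium: 84 - 4P = 3P - 18
84 + 18 = 7P
P* = 102/7 = 102/7
Q* = 3*102/7 - 18 = 180/7
Inverse demand: P = 21 - Q/4, so P_max = 21
Inverse supply: P = 6 + Q/3, so P_min = 6
CS = (1/2) * 180/7 * (21 - 102/7) = 4050/49
PS = (1/2) * 180/7 * (102/7 - 6) = 5400/49
TS = CS + PS = 4050/49 + 5400/49 = 1350/7

1350/7


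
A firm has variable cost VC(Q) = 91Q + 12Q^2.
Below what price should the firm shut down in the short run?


AVC(Q) = VC(Q)/Q = 91 + 12Q
AVC is increasing in Q, so minimum AVC is at Q -> 0+.
Min AVC = 91
The firm should shut down if P < 91.

91
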